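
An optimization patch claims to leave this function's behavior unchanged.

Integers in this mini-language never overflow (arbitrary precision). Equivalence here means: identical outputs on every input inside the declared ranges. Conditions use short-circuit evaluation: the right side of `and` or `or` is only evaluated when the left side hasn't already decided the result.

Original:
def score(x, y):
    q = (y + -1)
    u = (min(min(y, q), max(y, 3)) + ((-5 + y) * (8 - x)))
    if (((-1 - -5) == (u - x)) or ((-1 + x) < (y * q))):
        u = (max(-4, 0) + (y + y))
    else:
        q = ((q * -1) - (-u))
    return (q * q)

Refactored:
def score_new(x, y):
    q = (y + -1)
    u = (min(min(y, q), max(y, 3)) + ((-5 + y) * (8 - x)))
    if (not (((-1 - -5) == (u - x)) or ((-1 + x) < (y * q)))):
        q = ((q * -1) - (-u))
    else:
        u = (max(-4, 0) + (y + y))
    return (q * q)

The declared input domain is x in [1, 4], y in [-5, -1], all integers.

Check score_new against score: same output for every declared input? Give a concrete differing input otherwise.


Differences: boolean connective usage differs — yet all 20 inputs agree.
verdict: equivalent


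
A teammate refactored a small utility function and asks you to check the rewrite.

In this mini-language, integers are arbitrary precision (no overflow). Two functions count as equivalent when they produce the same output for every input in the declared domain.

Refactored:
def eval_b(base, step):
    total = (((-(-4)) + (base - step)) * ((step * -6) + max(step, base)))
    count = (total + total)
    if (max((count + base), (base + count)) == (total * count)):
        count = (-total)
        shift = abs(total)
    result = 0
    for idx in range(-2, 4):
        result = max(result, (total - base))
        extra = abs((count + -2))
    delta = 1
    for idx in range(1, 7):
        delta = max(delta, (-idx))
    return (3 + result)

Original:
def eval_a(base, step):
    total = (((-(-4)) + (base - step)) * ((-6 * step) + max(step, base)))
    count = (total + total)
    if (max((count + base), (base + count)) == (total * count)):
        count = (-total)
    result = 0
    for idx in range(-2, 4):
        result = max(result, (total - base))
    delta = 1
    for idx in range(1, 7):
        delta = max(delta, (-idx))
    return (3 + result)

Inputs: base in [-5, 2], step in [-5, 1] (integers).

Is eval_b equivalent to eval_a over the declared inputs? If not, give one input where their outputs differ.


The two are interchangeable: arithmetic usage differs; also local variable names differ; also constant usage differs; also min/max/abs usage differs; also statement counts differ, and every declared input agrees.
Spot check at base=-5, step=-4 — eval_a: total := 60 | count := 120 | (max((count + base), (base + count)) == (total * count)): false | result := 0 | iter idx=-2: | result := 65 | iter idx=-1: | result := 65 | iter idx=0: | result := 65 | iter idx=1: | result := 65 | iter idx=2: | result := 65 | iter idx=3: | result := 65 | delta := 1 | iter idx=1: | delta := 1 | iter idx=2: | delta := 1 | iter idx=3: | delta := 1 | iter idx=4: | delta := 1 | iter idx=5: | delta := 1 | iter idx=6: | delta := 1 | result 68. eval_b: total := 60 | count := 120 | (max((count + base), (base + count)) == (total * count)): false | result := 0 | iter idx=-2: | result := 65 | extra := 118 | iter idx=-1: | result := 65 | extra := 118 | iter idx=0: | result := 65 | extra := 118 | iter idx=1: | result := 65 | extra := 118 | iter idx=2: | result := 65 | extra := 118 | iter idx=3: | result := 65 | extra := 118 | delta := 1 | iter idx=1: | delta := 1 | iter idx=2: | delta := 1 | iter idx=3: | delta := 1 | iter idx=4: | delta := 1 | iter idx=5: | delta := 1 | iter idx=6: | delta := 1 | result 68. Both give 68.
Checked all 56 inputs in the declared domain: the outputs agree on every one.
verdict: equivalent


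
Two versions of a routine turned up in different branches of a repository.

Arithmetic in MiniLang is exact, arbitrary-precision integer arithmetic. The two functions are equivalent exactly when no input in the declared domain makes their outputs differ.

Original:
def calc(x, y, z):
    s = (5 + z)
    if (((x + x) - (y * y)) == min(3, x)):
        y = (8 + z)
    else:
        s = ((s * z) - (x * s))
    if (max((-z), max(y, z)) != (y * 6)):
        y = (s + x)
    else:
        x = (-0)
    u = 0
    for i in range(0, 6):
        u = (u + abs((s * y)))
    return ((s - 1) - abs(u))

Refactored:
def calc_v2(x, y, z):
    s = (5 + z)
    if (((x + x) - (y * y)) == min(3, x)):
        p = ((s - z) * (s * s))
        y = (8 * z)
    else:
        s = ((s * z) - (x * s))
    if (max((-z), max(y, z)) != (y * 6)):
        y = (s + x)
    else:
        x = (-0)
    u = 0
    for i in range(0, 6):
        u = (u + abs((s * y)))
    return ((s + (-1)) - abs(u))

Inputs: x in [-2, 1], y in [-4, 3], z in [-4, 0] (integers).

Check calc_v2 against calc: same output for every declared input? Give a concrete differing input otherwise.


Take x=0, y=0, z=0.
calc: s becomes 5; next (((x + x) - (y * y)) == min(3, x)) evaluates to true; next y becomes 8; next (max((-z), max(y, z)) != (y * 6)) evaluates to true; next y becomes 5; next u becomes 0; next at i=0:; next u becomes 25; next at i=1:; next u becomes 50; next at i=2:; next u becomes 75; next at i=3:; next u becomes 100; next at i=4:; next u becomes 125; next at i=5:; next u becomes 150; next final value -146
calc_v2: s becomes 5; next (((x + x) - (y * y)) == min(3, x)) evaluates to true; next p becomes 125; next y becomes 0; next (max((-z), max(y, z)) != (y * 6)) evaluates to false; next x becomes 0; next u becomes 0; next at i=0:; next u becomes 0; next at i=1:; next u becomes 0; next at i=2:; next u becomes 0; next at i=3:; next u becomes 0; next at i=4:; next u becomes 0; next at i=5:; next u becomes 0; next final value 4
-146 against 4: the behavior changed.
verdict: not equivalent; witness: x=0, y=0, z=0


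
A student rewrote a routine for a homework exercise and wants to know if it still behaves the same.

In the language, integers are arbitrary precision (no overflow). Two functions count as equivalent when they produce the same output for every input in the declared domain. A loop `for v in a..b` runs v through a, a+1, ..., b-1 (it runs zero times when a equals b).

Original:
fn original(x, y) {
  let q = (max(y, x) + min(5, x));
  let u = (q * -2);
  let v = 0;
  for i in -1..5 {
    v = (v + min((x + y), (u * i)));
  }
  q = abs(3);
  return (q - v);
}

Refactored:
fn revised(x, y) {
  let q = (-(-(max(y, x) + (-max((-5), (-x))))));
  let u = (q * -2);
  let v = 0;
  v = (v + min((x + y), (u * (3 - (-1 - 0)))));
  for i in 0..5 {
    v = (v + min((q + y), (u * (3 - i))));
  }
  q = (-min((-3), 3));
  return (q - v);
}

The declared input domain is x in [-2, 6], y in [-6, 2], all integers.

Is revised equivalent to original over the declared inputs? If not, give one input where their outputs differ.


Evaluate both at x=-2, y=-6.
original: q = -4; u = 8; v = 0; [i=-1]; v = -8; [i=0]; v = -16; [i=1]; v = -24; [i=2]; v = -32; [i=3]; v = -40; [i=4]; v = -48; q = 3; return 51
revised: q = -4; u = 8; v = 0; v = -8; [i=0]; v = -18; [i=1]; v = -28; [i=2]; v = -38; [i=3]; v = -48; [i=4]; v = -58; q = 3; return 61
51 and 61 differ, so these are not the same function on this domain.
verdict: not equivalent; witness: x=-2, y=-6


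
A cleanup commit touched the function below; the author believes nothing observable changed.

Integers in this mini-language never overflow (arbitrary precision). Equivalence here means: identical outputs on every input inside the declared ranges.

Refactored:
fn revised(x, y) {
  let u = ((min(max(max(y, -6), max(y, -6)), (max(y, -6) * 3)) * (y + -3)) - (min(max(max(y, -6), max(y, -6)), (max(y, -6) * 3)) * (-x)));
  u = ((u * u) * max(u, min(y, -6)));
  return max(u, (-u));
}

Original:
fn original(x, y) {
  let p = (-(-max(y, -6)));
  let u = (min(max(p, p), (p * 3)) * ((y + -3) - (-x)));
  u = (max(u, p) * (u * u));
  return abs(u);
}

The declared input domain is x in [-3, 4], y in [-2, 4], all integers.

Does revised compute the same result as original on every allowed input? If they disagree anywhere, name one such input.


There is a counterexample at x=-3, y=1: 25 on one side, 125 on the other.
original: p becomes 1; next u becomes -5; next u becomes 25; next final value 25
revised: u becomes -5; next u becomes -125; next final value 125
verdict: not equivalent; witness: x=-3, y=1


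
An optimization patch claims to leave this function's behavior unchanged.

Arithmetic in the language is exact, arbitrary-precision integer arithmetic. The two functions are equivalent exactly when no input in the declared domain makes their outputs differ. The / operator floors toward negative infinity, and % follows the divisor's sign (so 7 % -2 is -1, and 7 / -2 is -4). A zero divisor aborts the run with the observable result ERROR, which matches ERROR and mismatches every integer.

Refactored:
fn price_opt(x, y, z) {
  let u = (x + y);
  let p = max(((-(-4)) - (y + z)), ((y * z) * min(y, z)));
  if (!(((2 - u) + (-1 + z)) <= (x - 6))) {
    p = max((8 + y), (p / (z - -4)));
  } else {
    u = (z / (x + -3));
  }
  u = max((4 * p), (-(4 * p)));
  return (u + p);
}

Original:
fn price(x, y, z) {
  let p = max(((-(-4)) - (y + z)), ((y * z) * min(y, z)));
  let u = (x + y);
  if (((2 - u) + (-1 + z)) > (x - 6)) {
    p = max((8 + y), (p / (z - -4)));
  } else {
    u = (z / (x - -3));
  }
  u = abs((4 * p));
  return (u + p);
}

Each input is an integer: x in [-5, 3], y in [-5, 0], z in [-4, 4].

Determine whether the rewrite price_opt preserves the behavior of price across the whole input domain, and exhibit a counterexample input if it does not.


Not equivalent: x=3, y=-3, z=-4 separates them (55 vs ERROR).
price: p becomes 11; next u becomes 0; next (((2 - u) + (-1 + z)) > (x - 6)) evaluates to false; next u becomes -1; next u becomes 44; next final value 55
price_opt: u becomes 0; next p becomes 11; next (!(((2 - u) + (-1 + z)) <= (x - 6))) evaluates to false; next hits division by zero so the output is ERROR
verdict: not equivalent; witness: x=3, y=-3, z=-4


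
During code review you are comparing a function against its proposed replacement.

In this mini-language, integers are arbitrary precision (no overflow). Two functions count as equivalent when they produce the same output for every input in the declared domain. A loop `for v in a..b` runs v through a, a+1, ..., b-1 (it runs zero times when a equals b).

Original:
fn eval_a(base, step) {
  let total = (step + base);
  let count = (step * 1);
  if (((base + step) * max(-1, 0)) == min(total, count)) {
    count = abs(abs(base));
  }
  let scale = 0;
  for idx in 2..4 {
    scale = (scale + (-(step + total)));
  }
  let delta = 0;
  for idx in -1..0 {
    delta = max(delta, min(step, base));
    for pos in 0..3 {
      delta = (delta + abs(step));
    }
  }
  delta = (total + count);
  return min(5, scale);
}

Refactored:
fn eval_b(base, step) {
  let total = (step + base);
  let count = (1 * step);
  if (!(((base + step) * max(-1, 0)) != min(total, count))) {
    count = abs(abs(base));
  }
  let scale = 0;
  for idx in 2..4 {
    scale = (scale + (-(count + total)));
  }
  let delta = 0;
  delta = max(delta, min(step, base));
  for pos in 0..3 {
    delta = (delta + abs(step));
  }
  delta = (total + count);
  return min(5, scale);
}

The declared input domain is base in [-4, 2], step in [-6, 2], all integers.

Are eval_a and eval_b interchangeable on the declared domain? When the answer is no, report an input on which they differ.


There is a counterexample at base=1, step=0: -2 on one side, -4 on the other.
eval_a: total := 1 | count := 0 | (((base + step) * max(-1, 0)) == min(total, count)): true | count := 1 | scale := 0 | iter idx=2: | scale := -1 | iter idx=3: | scale := -2 | delta := 0 | iter idx=-1: | delta := 0 | iter pos=0: | delta := 0 | iter pos=1: | delta := 0 | iter pos=2: | delta := 0 | delta := 2 | result -2
eval_b: total := 1 | count := 0 | (!(((base + step) * max(-1, 0)) != min(total, count))): true | count := 1 | scale := 0 | iter idx=2: | scale := -2 | iter idx=3: | scale := -4 | delta := 0 | delta := 0 | iter pos=0: | delta := 0 | iter pos=1: | delta := 0 | iter pos=2: | delta := 0 | delta := 2 | result -4
verdict: not equivalent; witness: base=1, step=0


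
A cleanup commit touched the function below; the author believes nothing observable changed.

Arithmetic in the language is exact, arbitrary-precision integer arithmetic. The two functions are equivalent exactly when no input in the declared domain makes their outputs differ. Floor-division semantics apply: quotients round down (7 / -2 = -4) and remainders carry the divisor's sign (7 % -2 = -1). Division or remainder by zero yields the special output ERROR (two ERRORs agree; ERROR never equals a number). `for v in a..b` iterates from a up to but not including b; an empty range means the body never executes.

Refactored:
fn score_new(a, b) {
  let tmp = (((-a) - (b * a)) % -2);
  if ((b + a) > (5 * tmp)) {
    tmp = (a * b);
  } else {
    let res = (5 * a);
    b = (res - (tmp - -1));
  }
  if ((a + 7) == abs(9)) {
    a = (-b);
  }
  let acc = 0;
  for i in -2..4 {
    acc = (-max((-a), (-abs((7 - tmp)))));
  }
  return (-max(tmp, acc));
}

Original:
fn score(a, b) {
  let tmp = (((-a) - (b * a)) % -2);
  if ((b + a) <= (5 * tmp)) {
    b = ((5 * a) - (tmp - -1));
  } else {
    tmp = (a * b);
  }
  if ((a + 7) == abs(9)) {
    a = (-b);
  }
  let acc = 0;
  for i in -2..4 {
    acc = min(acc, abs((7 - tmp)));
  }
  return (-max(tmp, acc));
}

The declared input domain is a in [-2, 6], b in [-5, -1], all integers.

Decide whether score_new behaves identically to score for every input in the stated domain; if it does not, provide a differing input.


The rewrite breaks on a=-1, b=-4, where the results are 0 and 1.
score: tmp := -1 | ((b + a) <= (5 * tmp)): true | b := -5 | ((a + 7) == abs(9)): false | acc := 0 | iter i=-2: | acc := 0 | iter i=-1: | acc := 0 | iter i=0: | acc := 0 | iter i=1: | acc := 0 | iter i=2: | acc := 0 | iter i=3: | acc := 0 | result 0
score_new: tmp := -1 | ((b + a) > (5 * tmp)): false | res := -5 | b := -5 | ((a + 7) == abs(9)): false | acc := 0 | iter i=-2: | acc := -1 | iter i=-1: | acc := -1 | iter i=0: | acc := -1 | iter i=1: | acc := -1 | iter i=2: | acc := -1 | iter i=3: | acc := -1 | result 1
verdict: not equivalent; witness: a=-1, b=-4


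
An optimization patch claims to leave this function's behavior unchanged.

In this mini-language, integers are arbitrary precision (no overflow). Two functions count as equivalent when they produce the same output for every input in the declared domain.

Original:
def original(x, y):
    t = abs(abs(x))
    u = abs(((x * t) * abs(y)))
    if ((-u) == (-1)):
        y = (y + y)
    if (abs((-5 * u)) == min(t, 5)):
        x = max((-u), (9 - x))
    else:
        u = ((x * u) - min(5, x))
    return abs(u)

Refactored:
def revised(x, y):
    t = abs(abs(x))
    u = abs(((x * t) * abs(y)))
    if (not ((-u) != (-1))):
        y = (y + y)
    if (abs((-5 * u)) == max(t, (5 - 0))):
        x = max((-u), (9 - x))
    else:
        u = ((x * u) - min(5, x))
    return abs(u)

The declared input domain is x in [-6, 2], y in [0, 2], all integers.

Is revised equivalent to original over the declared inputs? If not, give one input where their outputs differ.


Evaluate both at x=-1, y=1.
original: t := 1 | u := 1 | ((-u) == (-1)): true | y := 2 | (abs((-5 * u)) == min(t, 5)): false | u := 0 | result 0
revised: t := 1 | u := 1 | (not ((-u) != (-1))): true | y := 2 | (abs((-5 * u)) == max(t, (5 - 0))): true | x := 10 | result 1
0 != 1, so the rewrite changes behavior.
verdict: not equivalent; witness: x=-1, y=1


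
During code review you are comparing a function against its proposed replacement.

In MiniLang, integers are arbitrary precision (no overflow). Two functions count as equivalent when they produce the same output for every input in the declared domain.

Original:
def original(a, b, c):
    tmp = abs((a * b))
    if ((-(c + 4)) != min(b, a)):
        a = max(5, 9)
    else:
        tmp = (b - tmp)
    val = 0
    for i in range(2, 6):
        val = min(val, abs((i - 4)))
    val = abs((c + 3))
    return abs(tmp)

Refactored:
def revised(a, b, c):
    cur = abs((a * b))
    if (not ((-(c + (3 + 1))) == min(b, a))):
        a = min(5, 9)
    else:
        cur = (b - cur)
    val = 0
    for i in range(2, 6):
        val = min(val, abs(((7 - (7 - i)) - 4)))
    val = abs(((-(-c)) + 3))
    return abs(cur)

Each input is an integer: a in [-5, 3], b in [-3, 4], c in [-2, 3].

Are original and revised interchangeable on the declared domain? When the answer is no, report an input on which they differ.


The edit looks behavioral (`max(5, 9)` became `min(5, 9)`), but over these ranges it never changes the outcome; all 432 inputs agree.
verdict: equivalent


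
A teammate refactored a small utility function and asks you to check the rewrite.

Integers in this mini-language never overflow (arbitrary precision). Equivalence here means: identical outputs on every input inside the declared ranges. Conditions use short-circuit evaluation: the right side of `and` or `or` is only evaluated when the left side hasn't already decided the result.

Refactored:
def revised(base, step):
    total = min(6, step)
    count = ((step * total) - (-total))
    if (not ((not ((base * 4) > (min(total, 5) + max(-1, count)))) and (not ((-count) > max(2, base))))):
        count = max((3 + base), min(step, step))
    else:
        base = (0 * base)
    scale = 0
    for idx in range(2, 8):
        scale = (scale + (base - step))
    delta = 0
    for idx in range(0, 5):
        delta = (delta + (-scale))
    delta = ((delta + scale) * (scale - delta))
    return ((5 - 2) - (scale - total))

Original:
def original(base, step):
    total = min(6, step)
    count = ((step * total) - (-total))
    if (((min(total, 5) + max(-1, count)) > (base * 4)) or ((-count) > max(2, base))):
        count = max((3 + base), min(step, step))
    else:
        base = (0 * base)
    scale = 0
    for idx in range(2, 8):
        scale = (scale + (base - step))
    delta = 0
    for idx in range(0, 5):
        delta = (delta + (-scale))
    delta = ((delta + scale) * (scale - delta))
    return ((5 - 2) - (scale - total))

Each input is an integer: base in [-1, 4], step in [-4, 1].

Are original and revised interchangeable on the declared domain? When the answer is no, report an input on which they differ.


Consider the input base=-1, step=-4.
original: total := -4 | count := 12 | (((min(total, 5) + max(-1, count)) > (base * 4)) or ((-count) > max(2, base))): true | count := 2 | scale := 0 | iter idx=2: | scale := 3 | iter idx=3: | scale := 6 | iter idx=4: | scale := 9 | iter idx=5: | scale := 12 | iter idx=6: | scale := 15 | iter idx=7: | scale := 18 | delta := 0 | iter idx=0: | delta := -18 | iter idx=1: | delta := -36 | iter idx=2: | delta := -54 | iter idx=3: | delta := -72 | iter idx=4: | delta := -90 | delta := -7776 | result -19
revised: total := -4 | count := 12 | (not ((not ((base * 4) > (min(total, 5) + max(-1, count)))) and (not ((-count) > max(2, base))))): false | base := 0 | scale := 0 | iter idx=2: | scale := 4 | iter idx=3: | scale := 8 | iter idx=4: | scale := 12 | iter idx=5: | scale := 16 | iter idx=6: | scale := 20 | iter idx=7: | scale := 24 | delta := 0 | iter idx=0: | delta := -24 | iter idx=1: | delta := -48 | iter idx=2: | delta := -72 | iter idx=3: | delta := -96 | iter idx=4: | delta := -120 | delta := -13824 | result -25
-19 and -25 differ, so these are not the same function on this domain.
verdict: not equivalent; witness: base=-1, step=-4


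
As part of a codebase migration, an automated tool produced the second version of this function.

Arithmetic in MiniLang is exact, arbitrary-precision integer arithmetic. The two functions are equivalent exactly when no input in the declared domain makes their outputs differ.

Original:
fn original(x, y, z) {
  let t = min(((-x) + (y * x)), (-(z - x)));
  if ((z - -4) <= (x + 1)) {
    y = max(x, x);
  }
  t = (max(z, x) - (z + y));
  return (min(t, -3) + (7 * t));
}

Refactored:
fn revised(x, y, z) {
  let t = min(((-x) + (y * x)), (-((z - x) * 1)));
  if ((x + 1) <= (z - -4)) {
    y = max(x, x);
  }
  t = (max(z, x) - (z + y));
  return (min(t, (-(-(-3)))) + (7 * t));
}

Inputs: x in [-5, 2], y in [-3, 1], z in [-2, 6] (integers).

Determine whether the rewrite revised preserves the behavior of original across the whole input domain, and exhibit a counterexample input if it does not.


At x=-5, y=-3, z=-2: original gives 18, revised gives 32.
verdict: not equivalent; witness: x=-5, y=-3, z=-2


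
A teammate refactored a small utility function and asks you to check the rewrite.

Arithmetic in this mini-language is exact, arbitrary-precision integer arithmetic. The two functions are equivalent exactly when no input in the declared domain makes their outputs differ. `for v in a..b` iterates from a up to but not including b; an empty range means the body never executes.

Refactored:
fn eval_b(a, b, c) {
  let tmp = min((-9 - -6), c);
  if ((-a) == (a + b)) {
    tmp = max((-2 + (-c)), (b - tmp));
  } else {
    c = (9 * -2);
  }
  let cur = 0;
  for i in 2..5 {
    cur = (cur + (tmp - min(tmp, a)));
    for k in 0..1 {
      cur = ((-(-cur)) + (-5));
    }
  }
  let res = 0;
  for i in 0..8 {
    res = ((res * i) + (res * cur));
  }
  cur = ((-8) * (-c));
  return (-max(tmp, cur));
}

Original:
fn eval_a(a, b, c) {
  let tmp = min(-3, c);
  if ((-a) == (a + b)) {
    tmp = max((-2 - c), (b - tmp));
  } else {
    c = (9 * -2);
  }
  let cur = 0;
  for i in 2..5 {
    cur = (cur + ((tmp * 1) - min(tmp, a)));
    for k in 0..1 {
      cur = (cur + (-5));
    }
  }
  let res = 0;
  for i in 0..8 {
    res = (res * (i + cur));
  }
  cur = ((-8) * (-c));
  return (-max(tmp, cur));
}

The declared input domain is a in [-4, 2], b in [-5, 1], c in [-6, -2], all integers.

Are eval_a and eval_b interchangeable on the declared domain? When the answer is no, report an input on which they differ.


The two are interchangeable: constant usage differs; arithmetic usage differs, and every declared input agrees.
Spot check at a=-3, b=1, c=-4 — eval_a: tmp becomes -4; next ((-a) == (a + b)) evaluates to false; next c becomes -18; next cur becomes 0; next at i=2:; next cur becomes 0; next at k=0:; next cur becomes -5; next at i=3:; next cur becomes -5; next at k=0:; next cur becomes -10; next at i=4:; next cur becomes -10; next at k=0:; next cur becomes -15; next res becomes 0; next at i=0:; next res becomes 0; next at i=1:; next res becomes 0; next at i=2:; next res becomes 0; next at i=3:; next res becomes 0; next at i=4:; next res becomes 0; next at i=5:; next res becomes 0; next at i=6:; next res becomes 0; next at i=7:; next res becomes 0; next cur becomes -144; next final value 4. eval_b: tmp becomes -4; next ((-a) == (a + b)) evaluates to false; next c becomes -18; next cur becomes 0; next at i=2:; next cur becomes 0; next at k=0:; next cur becomes -5; next at i=3:; next cur becomes -5; next at k=0:; next cur becomes -10; next at i=4:; next cur becomes -10; next at k=0:; next cur becomes -15; next res becomes 0; next at i=0:; next res becomes 0; next at i=1:; next res becomes 0; next at i=2:; next res becomes 0; next at i=3:; next res becomes 0; next at i=4:; next res becomes 0; next at i=5:; next res becomes 0; next at i=6:; next res becomes 0; next at i=7:; next res becomes 0; next cur becomes -144; next final value 4. Both give 4.
Checked all 245 inputs in the declared domain: the outputs agree on every one.
verdict: equivalent


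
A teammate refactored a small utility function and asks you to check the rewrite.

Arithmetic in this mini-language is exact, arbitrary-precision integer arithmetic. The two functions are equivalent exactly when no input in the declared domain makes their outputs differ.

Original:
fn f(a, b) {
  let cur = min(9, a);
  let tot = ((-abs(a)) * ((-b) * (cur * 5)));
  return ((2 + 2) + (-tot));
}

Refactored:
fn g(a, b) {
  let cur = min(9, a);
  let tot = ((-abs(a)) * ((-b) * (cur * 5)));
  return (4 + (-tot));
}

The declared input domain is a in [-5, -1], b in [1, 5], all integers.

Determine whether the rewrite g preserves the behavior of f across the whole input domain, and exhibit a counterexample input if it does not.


The two versions differ — the changes include arithmetic usage differs; also constant usage differs.
As a probe, take a=-1, b=3: f runs cur becomes -1; next tot becomes -15; next final value 19; g runs cur becomes -1; next tot becomes -15; next final value 19; both end at 19.
An exhaustive pass over the 25 declared inputs shows identical outputs.
verdict: equivalent


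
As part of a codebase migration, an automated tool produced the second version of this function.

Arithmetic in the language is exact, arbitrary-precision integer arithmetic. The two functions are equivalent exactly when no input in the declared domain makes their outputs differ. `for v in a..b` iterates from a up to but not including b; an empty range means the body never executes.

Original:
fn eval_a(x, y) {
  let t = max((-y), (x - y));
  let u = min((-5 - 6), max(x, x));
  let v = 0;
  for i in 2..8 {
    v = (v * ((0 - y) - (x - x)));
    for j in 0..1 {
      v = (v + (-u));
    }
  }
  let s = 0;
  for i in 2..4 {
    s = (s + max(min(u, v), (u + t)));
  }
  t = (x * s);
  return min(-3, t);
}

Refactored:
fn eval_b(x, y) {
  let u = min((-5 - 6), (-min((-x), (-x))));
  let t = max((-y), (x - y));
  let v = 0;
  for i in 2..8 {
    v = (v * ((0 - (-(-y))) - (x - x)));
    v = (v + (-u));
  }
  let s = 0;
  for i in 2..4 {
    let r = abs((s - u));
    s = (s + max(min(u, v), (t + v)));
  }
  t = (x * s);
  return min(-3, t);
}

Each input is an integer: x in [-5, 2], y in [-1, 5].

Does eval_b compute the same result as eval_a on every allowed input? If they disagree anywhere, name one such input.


There is a counterexample at x=-5, y=-1: -3 on one side, -670 on the other.
eval_a: t becomes 1; next u becomes -11; next v becomes 0; next at i=2:; next v becomes 0; next at j=0:; next v becomes 11; next at i=3:; next v becomes 11; next at j=0:; next v becomes 22; next at i=4:; next v becomes 22; next at j=0:; next v becomes 33; next at i=5:; next v becomes 33; next at j=0:; next v becomes 44; next at i=6:; next v becomes 44; next at j=0:; next v becomes 55; next at i=7:; next v becomes 55; next at j=0:; next v becomes 66; next s becomes 0; next at i=2:; next s becomes -10; next at i=3:; next s becomes -20; next t becomes 100; next final value -3
eval_b: u becomes -11; next t becomes 1; next v becomes 0; next at i=2:; next v becomes 0; next v becomes 11; next at i=3:; next v becomes 11; next v becomes 22; next at i=4:; next v becomes 22; next v becomes 33; next at i=5:; next v becomes 33; next v becomes 44; next at i=6:; next v becomes 44; next v becomes 55; next at i=7:; next v becomes 55; next v becomes 66; next s becomes 0; next at i=2:; next r becomes 11; next s becomes 67; next at i=3:; next r becomes 78; next s becomes 134; next t becomes -670; next final value -670
verdict: not equivalent; witness: x=-5, y=-1


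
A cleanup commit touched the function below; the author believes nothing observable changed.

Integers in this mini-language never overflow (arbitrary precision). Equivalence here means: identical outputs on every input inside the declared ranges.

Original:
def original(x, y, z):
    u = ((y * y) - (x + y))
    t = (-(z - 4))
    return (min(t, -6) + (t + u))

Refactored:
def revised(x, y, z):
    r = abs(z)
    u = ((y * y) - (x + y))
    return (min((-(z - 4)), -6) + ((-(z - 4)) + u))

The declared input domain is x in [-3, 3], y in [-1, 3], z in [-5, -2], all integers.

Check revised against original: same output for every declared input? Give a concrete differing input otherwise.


Side by side, the visible changes include: arithmetic usage differs, constant usage differs, local variable names differ, min/max/abs usage differs.
One worked example (x=3, y=1, z=-3) — original: u=-3, then t=7, then returns -2; revised: r=3, then u=-3, then returns -2; agreement on -2.
Every one of the 140 inputs gives matching results.
verdict: equivalent


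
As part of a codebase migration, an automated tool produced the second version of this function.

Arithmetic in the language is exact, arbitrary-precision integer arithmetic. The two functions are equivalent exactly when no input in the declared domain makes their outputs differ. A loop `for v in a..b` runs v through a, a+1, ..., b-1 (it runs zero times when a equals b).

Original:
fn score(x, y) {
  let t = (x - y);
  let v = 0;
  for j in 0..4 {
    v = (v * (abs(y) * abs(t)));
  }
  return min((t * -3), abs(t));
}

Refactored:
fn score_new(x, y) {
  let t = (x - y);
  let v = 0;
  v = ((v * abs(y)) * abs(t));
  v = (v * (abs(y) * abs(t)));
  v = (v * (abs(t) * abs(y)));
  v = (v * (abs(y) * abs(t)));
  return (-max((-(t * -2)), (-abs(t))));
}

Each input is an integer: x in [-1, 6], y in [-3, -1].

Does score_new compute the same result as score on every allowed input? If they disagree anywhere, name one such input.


There is a counterexample at x=-1, y=-3: -6 on one side, -4 on the other.
score: t becomes 2; next v becomes 0; next at j=0:; next v becomes 0; next at j=1:; next v becomes 0; next at j=2:; next v becomes 0; next at j=3:; next v becomes 0; next final value -6
score_new: t becomes 2; next v becomes 0; next v becomes 0; next v becomes 0; next v becomes 0; next v becomes 0; next final value -4
verdict: not equivalent; witness: x=-1, y=-3


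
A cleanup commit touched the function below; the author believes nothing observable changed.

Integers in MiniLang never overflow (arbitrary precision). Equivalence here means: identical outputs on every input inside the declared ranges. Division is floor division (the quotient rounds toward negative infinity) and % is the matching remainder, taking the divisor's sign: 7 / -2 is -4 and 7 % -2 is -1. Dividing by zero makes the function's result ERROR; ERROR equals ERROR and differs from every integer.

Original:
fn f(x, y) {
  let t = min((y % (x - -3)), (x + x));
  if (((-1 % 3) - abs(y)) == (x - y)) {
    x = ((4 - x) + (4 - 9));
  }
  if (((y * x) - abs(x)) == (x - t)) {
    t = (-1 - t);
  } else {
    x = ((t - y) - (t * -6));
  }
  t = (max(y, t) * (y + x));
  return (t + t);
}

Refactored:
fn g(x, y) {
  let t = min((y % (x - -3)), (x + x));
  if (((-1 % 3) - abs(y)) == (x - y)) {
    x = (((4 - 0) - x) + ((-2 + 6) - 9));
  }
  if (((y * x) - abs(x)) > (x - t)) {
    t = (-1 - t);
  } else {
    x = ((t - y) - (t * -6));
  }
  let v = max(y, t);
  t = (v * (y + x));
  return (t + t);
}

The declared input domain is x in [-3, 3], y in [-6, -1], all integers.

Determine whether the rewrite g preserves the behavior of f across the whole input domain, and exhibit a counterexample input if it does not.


There is a counterexample at x=-2, y=-6: 224 on one side, -48 on the other.
f: t=-4, then (((-1 % 3) - abs(y)) == (x - y)) is false, then (((y * x) - abs(x)) == (x - t)) is false, then x=-22, then t=112, then returns 224
g: t=-4, then (((-1 % 3) - abs(y)) == (x - y)) is false, then (((y * x) - abs(x)) > (x - t)) is true, then t=3, then v=3, then t=-24, then returns -48
verdict: not equivalent; witness: x=-2, y=-6


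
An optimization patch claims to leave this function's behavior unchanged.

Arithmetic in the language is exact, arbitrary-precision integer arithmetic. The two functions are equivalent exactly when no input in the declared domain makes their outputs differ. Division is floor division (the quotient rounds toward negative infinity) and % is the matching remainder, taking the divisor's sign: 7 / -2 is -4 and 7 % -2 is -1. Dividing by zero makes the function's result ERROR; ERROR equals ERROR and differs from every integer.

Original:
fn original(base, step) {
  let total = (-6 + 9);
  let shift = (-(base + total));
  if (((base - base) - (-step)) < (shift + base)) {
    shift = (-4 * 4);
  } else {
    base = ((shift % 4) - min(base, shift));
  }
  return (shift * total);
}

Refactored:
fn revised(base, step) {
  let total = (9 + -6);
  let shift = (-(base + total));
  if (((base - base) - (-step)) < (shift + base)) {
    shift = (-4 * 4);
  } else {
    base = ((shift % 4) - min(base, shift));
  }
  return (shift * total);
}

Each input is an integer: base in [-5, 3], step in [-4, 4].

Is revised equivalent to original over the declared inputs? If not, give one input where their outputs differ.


Behavior is preserved: although same computation, different form, the outputs never diverge.
Tracing base=2, step=1: original: total = 3; shift = -5; (((base - base) - (-step)) < (shift + base)) -> false; base = 8; return -15 | revised: total = 3; shift = -5; (((base - base) - (-step)) < (shift + base)) -> false; base = 8; return -15 — matching result -15.
An exhaustive pass over the 81 declared inputs shows identical outputs.
verdict: equivalent


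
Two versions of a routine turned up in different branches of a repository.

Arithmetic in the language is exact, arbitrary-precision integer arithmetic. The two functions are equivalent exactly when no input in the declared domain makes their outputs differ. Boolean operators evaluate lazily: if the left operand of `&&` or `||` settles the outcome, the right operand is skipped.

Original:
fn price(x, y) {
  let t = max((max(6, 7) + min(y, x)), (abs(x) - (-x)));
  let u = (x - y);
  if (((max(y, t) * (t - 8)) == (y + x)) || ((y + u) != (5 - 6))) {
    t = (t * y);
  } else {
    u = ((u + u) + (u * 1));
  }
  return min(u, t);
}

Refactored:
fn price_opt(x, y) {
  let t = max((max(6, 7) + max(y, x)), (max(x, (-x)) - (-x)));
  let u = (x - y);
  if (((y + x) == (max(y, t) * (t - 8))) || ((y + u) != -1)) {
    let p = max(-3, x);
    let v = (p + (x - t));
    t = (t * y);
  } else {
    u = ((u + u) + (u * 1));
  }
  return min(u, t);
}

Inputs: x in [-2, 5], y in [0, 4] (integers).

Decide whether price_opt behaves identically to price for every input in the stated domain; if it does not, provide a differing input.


Try x=-1, y=1.
price: t=6, then u=-2, then (((max(y, t) * (t - 8)) == (y + x)) || ((y + u) != (5 - 6))) is false, then u=-6, then returns -6
price_opt: t=8, then u=-2, then (((y + x) == (max(y, t) * (t - 8))) || ((y + u) != -1)) is true, then p=-1, then v=-10, then t=8, then returns -2
-6 and -2 differ, so these are not the same function on this domain.
verdict: not equivalent; witness: x=-1, y=1


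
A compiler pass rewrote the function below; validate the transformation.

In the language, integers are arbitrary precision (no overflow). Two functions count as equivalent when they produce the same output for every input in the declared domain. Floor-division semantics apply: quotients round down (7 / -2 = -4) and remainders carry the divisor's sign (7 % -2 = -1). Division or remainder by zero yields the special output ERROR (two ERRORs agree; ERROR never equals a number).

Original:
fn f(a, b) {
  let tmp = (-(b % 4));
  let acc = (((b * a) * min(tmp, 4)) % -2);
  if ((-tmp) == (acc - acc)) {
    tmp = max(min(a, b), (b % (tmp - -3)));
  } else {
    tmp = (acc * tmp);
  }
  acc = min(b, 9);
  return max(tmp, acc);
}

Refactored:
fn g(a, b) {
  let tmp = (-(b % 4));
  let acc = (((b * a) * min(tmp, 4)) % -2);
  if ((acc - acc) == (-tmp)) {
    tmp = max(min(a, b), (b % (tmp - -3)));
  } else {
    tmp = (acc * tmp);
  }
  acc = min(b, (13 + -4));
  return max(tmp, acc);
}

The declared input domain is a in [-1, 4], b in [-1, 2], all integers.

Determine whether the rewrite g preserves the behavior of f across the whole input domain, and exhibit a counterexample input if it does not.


The two versions differ — the changes include arithmetic usage differs, plus constant usage differs.
Spot check at a=4, b=-1 — f: tmp := -3 | acc := 0 | ((-tmp) == (acc - acc)): false | tmp := 0 | acc := -1 | result 0. g: tmp := -3 | acc := 0 | ((acc - acc) == (-tmp)): false | tmp := 0 | acc := -1 | result 0. Both give 0.
Every one of the 24 inputs gives matching results.
verdict: equivalent


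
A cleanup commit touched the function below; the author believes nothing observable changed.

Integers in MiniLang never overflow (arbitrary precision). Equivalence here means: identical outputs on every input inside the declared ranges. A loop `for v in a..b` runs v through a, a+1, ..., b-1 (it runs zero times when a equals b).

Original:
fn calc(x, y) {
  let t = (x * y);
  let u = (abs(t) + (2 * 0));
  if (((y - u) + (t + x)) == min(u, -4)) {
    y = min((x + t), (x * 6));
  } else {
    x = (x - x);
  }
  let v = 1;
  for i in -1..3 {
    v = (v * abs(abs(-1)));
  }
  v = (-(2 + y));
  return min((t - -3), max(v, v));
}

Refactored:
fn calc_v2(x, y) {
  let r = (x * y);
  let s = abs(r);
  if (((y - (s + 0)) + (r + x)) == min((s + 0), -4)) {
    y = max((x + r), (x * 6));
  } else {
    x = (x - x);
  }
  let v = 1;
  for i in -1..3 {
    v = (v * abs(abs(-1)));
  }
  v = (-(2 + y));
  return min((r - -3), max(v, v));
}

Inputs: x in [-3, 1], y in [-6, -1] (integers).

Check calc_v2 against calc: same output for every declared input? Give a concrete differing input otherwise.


Try x=-3, y=-1.
calc: t becomes 3; next u becomes 3; next (((y - u) + (t + x)) == min(u, -4)) evaluates to true; next y becomes -18; next v becomes 1; next at i=-1:; next v becomes 1; next at i=0:; next v becomes 1; next at i=1:; next v becomes 1; next at i=2:; next v becomes 1; next v becomes 16; next final value 6
calc_v2: r becomes 3; next s becomes 3; next (((y - (s + 0)) + (r + x)) == min((s + 0), -4)) evaluates to true; next y becomes 0; next v becomes 1; next at i=-1:; next v becomes 1; next at i=0:; next v becomes 1; next at i=1:; next v becomes 1; next at i=2:; next v becomes 1; next v becomes -2; next final value -2
6 against -2: the behavior changed.
verdict: not equivalent; witness: x=-3, y=-1


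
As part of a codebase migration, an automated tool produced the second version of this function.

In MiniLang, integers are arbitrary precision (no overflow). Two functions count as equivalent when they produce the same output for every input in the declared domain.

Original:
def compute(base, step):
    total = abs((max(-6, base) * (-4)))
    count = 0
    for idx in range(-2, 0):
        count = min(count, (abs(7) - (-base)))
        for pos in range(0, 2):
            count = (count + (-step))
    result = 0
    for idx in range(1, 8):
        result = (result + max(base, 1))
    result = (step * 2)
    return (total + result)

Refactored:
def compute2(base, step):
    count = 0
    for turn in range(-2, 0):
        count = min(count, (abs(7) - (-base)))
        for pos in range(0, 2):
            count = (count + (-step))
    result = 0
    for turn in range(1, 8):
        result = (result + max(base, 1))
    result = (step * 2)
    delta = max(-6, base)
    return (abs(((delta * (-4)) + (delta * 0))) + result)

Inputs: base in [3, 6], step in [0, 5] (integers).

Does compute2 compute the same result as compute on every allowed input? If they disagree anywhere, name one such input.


Differences: local variable names differ, plus arithmetic usage differs, plus constant usage differs — yet all 24 inputs agree.
verdict: equivalent


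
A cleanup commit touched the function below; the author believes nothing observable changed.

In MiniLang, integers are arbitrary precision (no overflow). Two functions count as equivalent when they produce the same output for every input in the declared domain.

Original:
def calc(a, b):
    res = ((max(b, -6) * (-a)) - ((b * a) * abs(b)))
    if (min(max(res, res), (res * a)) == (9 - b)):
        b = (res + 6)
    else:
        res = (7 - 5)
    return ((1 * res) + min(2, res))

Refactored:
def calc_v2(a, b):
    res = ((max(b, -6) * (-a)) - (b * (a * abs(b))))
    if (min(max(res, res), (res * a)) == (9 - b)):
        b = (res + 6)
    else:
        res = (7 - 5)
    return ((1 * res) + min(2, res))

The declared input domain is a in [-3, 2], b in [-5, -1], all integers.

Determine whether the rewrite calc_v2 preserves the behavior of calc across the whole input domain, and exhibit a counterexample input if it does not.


Reading the diff, among the changes: same computation, different form.
As a probe, take a=-2, b=-1: calc runs res becomes -4; next (min(max(res, res), (res * a)) == (9 - b)) evaluates to false; next res becomes 2; next final value 4; calc_v2 runs res becomes -4; next (min(max(res, res), (res * a)) == (9 - b)) evaluates to false; next res becomes 2; next final value 4; both end at 4.
An exhaustive pass over the 30 declared inputs shows identical outputs.
verdict: equivalent
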